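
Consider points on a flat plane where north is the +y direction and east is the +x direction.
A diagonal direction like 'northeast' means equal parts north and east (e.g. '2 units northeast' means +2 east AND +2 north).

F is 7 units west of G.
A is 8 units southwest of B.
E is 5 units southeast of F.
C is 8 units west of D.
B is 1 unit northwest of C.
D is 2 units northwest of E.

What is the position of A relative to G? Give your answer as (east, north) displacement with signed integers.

Place G at the origin (east=0, north=0).
  F is 7 units west of G: delta (east=-7, north=+0); F at (east=-7, north=0).
  E is 5 units southeast of F: delta (east=+5, north=-5); E at (east=-2, north=-5).
  D is 2 units northwest of E: delta (east=-2, north=+2); D at (east=-4, north=-3).
  C is 8 units west of D: delta (east=-8, north=+0); C at (east=-12, north=-3).
  B is 1 unit northwest of C: delta (east=-1, north=+1); B at (east=-13, north=-2).
  A is 8 units southwest of B: delta (east=-8, north=-8); A at (east=-21, north=-10).
Therefore A relative to G: (east=-21, north=-10).

Answer: A is at (east=-21, north=-10) relative to G.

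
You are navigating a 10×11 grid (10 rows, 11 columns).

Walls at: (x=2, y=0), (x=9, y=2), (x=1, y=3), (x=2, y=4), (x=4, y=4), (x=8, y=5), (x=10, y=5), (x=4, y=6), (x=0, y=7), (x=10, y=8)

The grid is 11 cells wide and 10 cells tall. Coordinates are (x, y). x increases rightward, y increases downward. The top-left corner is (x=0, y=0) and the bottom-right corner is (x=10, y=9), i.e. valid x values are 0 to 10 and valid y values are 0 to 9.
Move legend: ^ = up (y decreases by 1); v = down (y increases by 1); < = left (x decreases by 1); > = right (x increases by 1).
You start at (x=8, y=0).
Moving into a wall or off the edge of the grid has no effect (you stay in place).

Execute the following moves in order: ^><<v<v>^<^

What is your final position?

Answer: Final position: (x=6, y=0)

Derivation:
Start: (x=8, y=0)
  ^ (up): blocked, stay at (x=8, y=0)
  > (right): (x=8, y=0) -> (x=9, y=0)
  < (left): (x=9, y=0) -> (x=8, y=0)
  < (left): (x=8, y=0) -> (x=7, y=0)
  v (down): (x=7, y=0) -> (x=7, y=1)
  < (left): (x=7, y=1) -> (x=6, y=1)
  v (down): (x=6, y=1) -> (x=6, y=2)
  > (right): (x=6, y=2) -> (x=7, y=2)
  ^ (up): (x=7, y=2) -> (x=7, y=1)
  < (left): (x=7, y=1) -> (x=6, y=1)
  ^ (up): (x=6, y=1) -> (x=6, y=0)
Final: (x=6, y=0)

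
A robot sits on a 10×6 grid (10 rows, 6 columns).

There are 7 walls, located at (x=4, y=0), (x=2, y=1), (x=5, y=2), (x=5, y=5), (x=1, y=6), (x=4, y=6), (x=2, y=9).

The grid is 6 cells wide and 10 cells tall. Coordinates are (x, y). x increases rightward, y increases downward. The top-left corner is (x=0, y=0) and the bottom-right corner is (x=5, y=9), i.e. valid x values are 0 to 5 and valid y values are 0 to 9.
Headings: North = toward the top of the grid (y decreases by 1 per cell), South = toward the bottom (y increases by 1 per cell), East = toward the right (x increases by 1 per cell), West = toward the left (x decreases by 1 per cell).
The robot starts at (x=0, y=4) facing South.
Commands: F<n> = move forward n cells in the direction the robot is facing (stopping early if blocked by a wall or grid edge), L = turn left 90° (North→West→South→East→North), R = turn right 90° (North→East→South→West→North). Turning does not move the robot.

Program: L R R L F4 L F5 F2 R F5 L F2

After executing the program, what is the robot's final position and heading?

Answer: Final position: (x=5, y=9), facing East

Derivation:
Start: (x=0, y=4), facing South
  L: turn left, now facing East
  R: turn right, now facing South
  R: turn right, now facing West
  L: turn left, now facing South
  F4: move forward 4, now at (x=0, y=8)
  L: turn left, now facing East
  F5: move forward 5, now at (x=5, y=8)
  F2: move forward 0/2 (blocked), now at (x=5, y=8)
  R: turn right, now facing South
  F5: move forward 1/5 (blocked), now at (x=5, y=9)
  L: turn left, now facing East
  F2: move forward 0/2 (blocked), now at (x=5, y=9)
Final: (x=5, y=9), facing East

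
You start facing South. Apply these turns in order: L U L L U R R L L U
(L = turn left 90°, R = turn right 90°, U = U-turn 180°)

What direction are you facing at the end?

Answer: Final heading: East

Derivation:
Start: South
  L (left (90° counter-clockwise)) -> East
  U (U-turn (180°)) -> West
  L (left (90° counter-clockwise)) -> South
  L (left (90° counter-clockwise)) -> East
  U (U-turn (180°)) -> West
  R (right (90° clockwise)) -> North
  R (right (90° clockwise)) -> East
  L (left (90° counter-clockwise)) -> North
  L (left (90° counter-clockwise)) -> West
  U (U-turn (180°)) -> East
Final: East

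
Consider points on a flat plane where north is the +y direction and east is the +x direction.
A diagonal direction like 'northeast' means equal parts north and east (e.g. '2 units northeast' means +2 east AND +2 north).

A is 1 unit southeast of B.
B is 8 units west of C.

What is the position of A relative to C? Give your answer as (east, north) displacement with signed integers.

Answer: A is at (east=-7, north=-1) relative to C.

Derivation:
Place C at the origin (east=0, north=0).
  B is 8 units west of C: delta (east=-8, north=+0); B at (east=-8, north=0).
  A is 1 unit southeast of B: delta (east=+1, north=-1); A at (east=-7, north=-1).
Therefore A relative to C: (east=-7, north=-1).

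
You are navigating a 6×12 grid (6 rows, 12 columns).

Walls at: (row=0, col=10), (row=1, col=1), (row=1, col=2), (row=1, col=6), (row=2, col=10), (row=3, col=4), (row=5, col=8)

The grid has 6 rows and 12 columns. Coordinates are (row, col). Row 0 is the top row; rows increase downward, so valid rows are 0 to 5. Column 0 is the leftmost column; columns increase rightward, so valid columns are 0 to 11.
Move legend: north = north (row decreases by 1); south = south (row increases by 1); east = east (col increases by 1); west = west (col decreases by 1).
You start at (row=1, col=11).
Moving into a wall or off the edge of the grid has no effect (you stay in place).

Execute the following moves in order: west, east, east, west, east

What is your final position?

Start: (row=1, col=11)
  west (west): (row=1, col=11) -> (row=1, col=10)
  east (east): (row=1, col=10) -> (row=1, col=11)
  east (east): blocked, stay at (row=1, col=11)
  west (west): (row=1, col=11) -> (row=1, col=10)
  east (east): (row=1, col=10) -> (row=1, col=11)
Final: (row=1, col=11)

Answer: Final position: (row=1, col=11)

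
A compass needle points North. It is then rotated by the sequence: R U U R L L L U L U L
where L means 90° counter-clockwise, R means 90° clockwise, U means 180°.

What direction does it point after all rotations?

Start: North
  R (right (90° clockwise)) -> East
  U (U-turn (180°)) -> West
  U (U-turn (180°)) -> East
  R (right (90° clockwise)) -> South
  L (left (90° counter-clockwise)) -> East
  L (left (90° counter-clockwise)) -> North
  L (left (90° counter-clockwise)) -> West
  U (U-turn (180°)) -> East
  L (left (90° counter-clockwise)) -> North
  U (U-turn (180°)) -> South
  L (left (90° counter-clockwise)) -> East
Final: East

Answer: Final heading: East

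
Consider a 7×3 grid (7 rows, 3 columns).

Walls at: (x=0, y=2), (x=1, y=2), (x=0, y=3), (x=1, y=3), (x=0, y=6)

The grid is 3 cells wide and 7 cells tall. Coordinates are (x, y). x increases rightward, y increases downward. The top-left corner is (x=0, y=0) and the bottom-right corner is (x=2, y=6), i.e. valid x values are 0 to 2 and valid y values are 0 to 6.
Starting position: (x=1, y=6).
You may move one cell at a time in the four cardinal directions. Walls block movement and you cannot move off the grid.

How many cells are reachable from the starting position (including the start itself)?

BFS flood-fill from (x=1, y=6):
  Distance 0: (x=1, y=6)
  Distance 1: (x=1, y=5), (x=2, y=6)
  Distance 2: (x=1, y=4), (x=0, y=5), (x=2, y=5)
  Distance 3: (x=0, y=4), (x=2, y=4)
  Distance 4: (x=2, y=3)
  Distance 5: (x=2, y=2)
  Distance 6: (x=2, y=1)
  Distance 7: (x=2, y=0), (x=1, y=1)
  Distance 8: (x=1, y=0), (x=0, y=1)
  Distance 9: (x=0, y=0)
Total reachable: 16 (grid has 16 open cells total)

Answer: Reachable cells: 16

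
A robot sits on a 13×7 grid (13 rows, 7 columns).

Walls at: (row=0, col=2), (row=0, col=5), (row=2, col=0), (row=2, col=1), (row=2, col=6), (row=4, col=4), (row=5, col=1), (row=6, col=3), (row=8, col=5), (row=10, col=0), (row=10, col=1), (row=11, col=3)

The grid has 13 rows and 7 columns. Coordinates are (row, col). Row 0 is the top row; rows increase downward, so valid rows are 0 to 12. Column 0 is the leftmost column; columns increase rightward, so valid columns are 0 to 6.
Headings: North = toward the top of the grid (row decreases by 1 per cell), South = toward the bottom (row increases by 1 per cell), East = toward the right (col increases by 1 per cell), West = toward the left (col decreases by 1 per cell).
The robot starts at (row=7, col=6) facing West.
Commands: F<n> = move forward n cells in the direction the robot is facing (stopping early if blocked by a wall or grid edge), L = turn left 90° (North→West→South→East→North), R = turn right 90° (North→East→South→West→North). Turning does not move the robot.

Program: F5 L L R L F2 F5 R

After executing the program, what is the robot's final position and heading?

Start: (row=7, col=6), facing West
  F5: move forward 5, now at (row=7, col=1)
  L: turn left, now facing South
  L: turn left, now facing East
  R: turn right, now facing South
  L: turn left, now facing East
  F2: move forward 2, now at (row=7, col=3)
  F5: move forward 3/5 (blocked), now at (row=7, col=6)
  R: turn right, now facing South
Final: (row=7, col=6), facing South

Answer: Final position: (row=7, col=6), facing South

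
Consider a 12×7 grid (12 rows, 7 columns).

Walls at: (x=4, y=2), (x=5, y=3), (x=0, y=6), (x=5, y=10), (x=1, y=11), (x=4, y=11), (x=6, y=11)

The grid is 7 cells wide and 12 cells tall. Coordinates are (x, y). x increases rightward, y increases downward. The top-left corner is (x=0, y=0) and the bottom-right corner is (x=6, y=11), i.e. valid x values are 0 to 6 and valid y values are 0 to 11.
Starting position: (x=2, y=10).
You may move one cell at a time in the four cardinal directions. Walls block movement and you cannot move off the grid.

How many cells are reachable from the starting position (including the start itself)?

BFS flood-fill from (x=2, y=10):
  Distance 0: (x=2, y=10)
  Distance 1: (x=2, y=9), (x=1, y=10), (x=3, y=10), (x=2, y=11)
  Distance 2: (x=2, y=8), (x=1, y=9), (x=3, y=9), (x=0, y=10), (x=4, y=10), (x=3, y=11)
  Distance 3: (x=2, y=7), (x=1, y=8), (x=3, y=8), (x=0, y=9), (x=4, y=9), (x=0, y=11)
  Distance 4: (x=2, y=6), (x=1, y=7), (x=3, y=7), (x=0, y=8), (x=4, y=8), (x=5, y=9)
  Distance 5: (x=2, y=5), (x=1, y=6), (x=3, y=6), (x=0, y=7), (x=4, y=7), (x=5, y=8), (x=6, y=9)
  Distance 6: (x=2, y=4), (x=1, y=5), (x=3, y=5), (x=4, y=6), (x=5, y=7), (x=6, y=8), (x=6, y=10)
  Distance 7: (x=2, y=3), (x=1, y=4), (x=3, y=4), (x=0, y=5), (x=4, y=5), (x=5, y=6), (x=6, y=7)
  Distance 8: (x=2, y=2), (x=1, y=3), (x=3, y=3), (x=0, y=4), (x=4, y=4), (x=5, y=5), (x=6, y=6)
  Distance 9: (x=2, y=1), (x=1, y=2), (x=3, y=2), (x=0, y=3), (x=4, y=3), (x=5, y=4), (x=6, y=5)
  Distance 10: (x=2, y=0), (x=1, y=1), (x=3, y=1), (x=0, y=2), (x=6, y=4)
  Distance 11: (x=1, y=0), (x=3, y=0), (x=0, y=1), (x=4, y=1), (x=6, y=3)
  Distance 12: (x=0, y=0), (x=4, y=0), (x=5, y=1), (x=6, y=2)
  Distance 13: (x=5, y=0), (x=6, y=1), (x=5, y=2)
  Distance 14: (x=6, y=0)
Total reachable: 76 (grid has 77 open cells total)

Answer: Reachable cells: 76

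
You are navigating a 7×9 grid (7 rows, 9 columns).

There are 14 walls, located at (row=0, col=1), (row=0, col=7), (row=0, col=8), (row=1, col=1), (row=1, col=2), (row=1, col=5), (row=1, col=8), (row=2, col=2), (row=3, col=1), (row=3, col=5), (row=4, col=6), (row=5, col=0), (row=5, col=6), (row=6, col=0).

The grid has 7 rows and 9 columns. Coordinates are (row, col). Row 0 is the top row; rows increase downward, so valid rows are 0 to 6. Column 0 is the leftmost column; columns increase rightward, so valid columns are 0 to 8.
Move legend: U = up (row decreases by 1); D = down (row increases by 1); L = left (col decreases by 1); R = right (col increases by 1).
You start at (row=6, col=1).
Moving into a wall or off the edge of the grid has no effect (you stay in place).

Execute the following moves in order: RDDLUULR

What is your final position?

Start: (row=6, col=1)
  R (right): (row=6, col=1) -> (row=6, col=2)
  D (down): blocked, stay at (row=6, col=2)
  D (down): blocked, stay at (row=6, col=2)
  L (left): (row=6, col=2) -> (row=6, col=1)
  U (up): (row=6, col=1) -> (row=5, col=1)
  U (up): (row=5, col=1) -> (row=4, col=1)
  L (left): (row=4, col=1) -> (row=4, col=0)
  R (right): (row=4, col=0) -> (row=4, col=1)
Final: (row=4, col=1)

Answer: Final position: (row=4, col=1)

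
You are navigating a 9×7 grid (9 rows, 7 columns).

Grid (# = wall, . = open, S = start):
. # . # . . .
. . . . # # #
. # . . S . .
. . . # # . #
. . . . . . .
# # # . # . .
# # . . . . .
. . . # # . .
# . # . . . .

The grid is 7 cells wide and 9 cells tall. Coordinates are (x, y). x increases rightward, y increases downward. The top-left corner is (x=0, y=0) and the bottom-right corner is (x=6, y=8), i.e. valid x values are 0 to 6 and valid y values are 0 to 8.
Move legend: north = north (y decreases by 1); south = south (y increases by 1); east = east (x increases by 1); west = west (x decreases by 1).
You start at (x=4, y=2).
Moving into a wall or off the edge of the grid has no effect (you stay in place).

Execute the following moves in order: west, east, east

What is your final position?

Start: (x=4, y=2)
  west (west): (x=4, y=2) -> (x=3, y=2)
  east (east): (x=3, y=2) -> (x=4, y=2)
  east (east): (x=4, y=2) -> (x=5, y=2)
Final: (x=5, y=2)

Answer: Final position: (x=5, y=2)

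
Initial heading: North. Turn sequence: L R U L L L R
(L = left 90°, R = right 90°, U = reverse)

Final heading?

Start: North
  L (left (90° counter-clockwise)) -> West
  R (right (90° clockwise)) -> North
  U (U-turn (180°)) -> South
  L (left (90° counter-clockwise)) -> East
  L (left (90° counter-clockwise)) -> North
  L (left (90° counter-clockwise)) -> West
  R (right (90° clockwise)) -> North
Final: North

Answer: Final heading: North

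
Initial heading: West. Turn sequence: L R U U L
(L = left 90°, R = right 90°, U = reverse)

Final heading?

Start: West
  L (left (90° counter-clockwise)) -> South
  R (right (90° clockwise)) -> West
  U (U-turn (180°)) -> East
  U (U-turn (180°)) -> West
  L (left (90° counter-clockwise)) -> South
Final: South

Answer: Final heading: South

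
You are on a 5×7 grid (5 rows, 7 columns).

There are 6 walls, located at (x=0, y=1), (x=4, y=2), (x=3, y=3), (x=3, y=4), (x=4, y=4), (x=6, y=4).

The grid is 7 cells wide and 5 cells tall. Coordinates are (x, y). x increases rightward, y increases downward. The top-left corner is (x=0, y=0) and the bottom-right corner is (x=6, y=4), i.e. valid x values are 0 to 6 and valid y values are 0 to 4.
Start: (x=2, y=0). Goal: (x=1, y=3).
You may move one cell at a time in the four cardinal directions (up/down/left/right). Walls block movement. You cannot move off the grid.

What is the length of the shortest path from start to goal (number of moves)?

BFS from (x=2, y=0) until reaching (x=1, y=3):
  Distance 0: (x=2, y=0)
  Distance 1: (x=1, y=0), (x=3, y=0), (x=2, y=1)
  Distance 2: (x=0, y=0), (x=4, y=0), (x=1, y=1), (x=3, y=1), (x=2, y=2)
  Distance 3: (x=5, y=0), (x=4, y=1), (x=1, y=2), (x=3, y=2), (x=2, y=3)
  Distance 4: (x=6, y=0), (x=5, y=1), (x=0, y=2), (x=1, y=3), (x=2, y=4)  <- goal reached here
One shortest path (4 moves): (x=2, y=0) -> (x=1, y=0) -> (x=1, y=1) -> (x=1, y=2) -> (x=1, y=3)

Answer: Shortest path length: 4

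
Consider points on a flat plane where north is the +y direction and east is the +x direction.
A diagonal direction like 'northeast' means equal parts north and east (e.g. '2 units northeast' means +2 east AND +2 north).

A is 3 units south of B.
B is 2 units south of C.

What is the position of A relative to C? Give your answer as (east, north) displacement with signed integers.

Answer: A is at (east=0, north=-5) relative to C.

Derivation:
Place C at the origin (east=0, north=0).
  B is 2 units south of C: delta (east=+0, north=-2); B at (east=0, north=-2).
  A is 3 units south of B: delta (east=+0, north=-3); A at (east=0, north=-5).
Therefore A relative to C: (east=0, north=-5).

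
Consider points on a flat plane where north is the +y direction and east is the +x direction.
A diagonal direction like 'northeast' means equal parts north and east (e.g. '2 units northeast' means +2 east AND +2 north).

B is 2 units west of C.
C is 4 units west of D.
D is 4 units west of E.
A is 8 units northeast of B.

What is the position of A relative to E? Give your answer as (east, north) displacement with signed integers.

Answer: A is at (east=-2, north=8) relative to E.

Derivation:
Place E at the origin (east=0, north=0).
  D is 4 units west of E: delta (east=-4, north=+0); D at (east=-4, north=0).
  C is 4 units west of D: delta (east=-4, north=+0); C at (east=-8, north=0).
  B is 2 units west of C: delta (east=-2, north=+0); B at (east=-10, north=0).
  A is 8 units northeast of B: delta (east=+8, north=+8); A at (east=-2, north=8).
Therefore A relative to E: (east=-2, north=8).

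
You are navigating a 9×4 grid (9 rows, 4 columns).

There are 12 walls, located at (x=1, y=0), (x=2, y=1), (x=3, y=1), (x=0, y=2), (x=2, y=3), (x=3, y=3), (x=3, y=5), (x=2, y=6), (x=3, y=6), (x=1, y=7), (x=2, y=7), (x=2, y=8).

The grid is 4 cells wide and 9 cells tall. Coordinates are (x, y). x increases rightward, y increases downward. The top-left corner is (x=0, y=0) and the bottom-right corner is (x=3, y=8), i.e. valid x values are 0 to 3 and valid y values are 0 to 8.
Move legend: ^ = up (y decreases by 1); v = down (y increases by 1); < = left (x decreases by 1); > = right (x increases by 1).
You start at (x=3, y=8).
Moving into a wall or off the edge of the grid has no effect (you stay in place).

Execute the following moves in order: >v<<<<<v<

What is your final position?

Start: (x=3, y=8)
  > (right): blocked, stay at (x=3, y=8)
  v (down): blocked, stay at (x=3, y=8)
  [×5]< (left): blocked, stay at (x=3, y=8)
  v (down): blocked, stay at (x=3, y=8)
  < (left): blocked, stay at (x=3, y=8)
Final: (x=3, y=8)

Answer: Final position: (x=3, y=8)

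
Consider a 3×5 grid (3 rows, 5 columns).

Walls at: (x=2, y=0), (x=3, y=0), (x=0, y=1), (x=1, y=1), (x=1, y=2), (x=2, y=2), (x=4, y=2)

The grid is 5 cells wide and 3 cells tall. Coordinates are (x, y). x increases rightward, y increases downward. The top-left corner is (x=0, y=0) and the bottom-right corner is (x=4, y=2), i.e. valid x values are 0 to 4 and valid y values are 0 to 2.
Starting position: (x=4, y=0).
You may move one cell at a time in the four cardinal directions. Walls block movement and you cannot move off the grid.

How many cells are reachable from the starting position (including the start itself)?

BFS flood-fill from (x=4, y=0):
  Distance 0: (x=4, y=0)
  Distance 1: (x=4, y=1)
  Distance 2: (x=3, y=1)
  Distance 3: (x=2, y=1), (x=3, y=2)
Total reachable: 5 (grid has 8 open cells total)

Answer: Reachable cells: 5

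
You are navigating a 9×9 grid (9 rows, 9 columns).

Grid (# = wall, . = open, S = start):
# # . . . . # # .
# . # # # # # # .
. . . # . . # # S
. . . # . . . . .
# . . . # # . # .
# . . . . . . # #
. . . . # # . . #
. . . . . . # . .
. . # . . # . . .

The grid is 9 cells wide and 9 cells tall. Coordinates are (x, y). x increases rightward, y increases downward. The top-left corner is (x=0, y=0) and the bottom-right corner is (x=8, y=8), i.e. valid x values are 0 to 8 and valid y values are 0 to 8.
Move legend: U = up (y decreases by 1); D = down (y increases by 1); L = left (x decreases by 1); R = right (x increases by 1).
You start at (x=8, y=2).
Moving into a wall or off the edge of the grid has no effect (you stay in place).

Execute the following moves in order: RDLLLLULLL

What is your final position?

Answer: Final position: (x=4, y=2)

Derivation:
Start: (x=8, y=2)
  R (right): blocked, stay at (x=8, y=2)
  D (down): (x=8, y=2) -> (x=8, y=3)
  L (left): (x=8, y=3) -> (x=7, y=3)
  L (left): (x=7, y=3) -> (x=6, y=3)
  L (left): (x=6, y=3) -> (x=5, y=3)
  L (left): (x=5, y=3) -> (x=4, y=3)
  U (up): (x=4, y=3) -> (x=4, y=2)
  [×3]L (left): blocked, stay at (x=4, y=2)
Final: (x=4, y=2)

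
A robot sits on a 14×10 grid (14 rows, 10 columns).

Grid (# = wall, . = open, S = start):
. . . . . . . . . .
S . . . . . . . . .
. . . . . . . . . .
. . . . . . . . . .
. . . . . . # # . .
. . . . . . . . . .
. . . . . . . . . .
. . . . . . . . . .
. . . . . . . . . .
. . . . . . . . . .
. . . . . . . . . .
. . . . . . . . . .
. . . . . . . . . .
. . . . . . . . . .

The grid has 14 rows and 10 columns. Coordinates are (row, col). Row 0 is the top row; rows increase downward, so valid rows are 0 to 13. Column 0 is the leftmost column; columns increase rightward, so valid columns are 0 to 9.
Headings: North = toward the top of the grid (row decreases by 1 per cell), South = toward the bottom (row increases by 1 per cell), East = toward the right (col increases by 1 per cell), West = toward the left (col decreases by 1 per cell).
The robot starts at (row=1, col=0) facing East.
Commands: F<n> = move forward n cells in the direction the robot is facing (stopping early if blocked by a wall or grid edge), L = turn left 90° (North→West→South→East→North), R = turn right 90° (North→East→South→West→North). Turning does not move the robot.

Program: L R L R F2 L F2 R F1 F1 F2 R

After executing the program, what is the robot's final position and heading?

Answer: Final position: (row=0, col=6), facing South

Derivation:
Start: (row=1, col=0), facing East
  L: turn left, now facing North
  R: turn right, now facing East
  L: turn left, now facing North
  R: turn right, now facing East
  F2: move forward 2, now at (row=1, col=2)
  L: turn left, now facing North
  F2: move forward 1/2 (blocked), now at (row=0, col=2)
  R: turn right, now facing East
  F1: move forward 1, now at (row=0, col=3)
  F1: move forward 1, now at (row=0, col=4)
  F2: move forward 2, now at (row=0, col=6)
  R: turn right, now facing South
Final: (row=0, col=6), facing South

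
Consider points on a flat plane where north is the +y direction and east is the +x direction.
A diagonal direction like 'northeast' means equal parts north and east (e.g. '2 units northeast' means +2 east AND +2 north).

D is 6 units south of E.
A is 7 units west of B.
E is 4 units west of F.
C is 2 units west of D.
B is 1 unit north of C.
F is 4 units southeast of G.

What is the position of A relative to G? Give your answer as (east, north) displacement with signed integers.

Place G at the origin (east=0, north=0).
  F is 4 units southeast of G: delta (east=+4, north=-4); F at (east=4, north=-4).
  E is 4 units west of F: delta (east=-4, north=+0); E at (east=0, north=-4).
  D is 6 units south of E: delta (east=+0, north=-6); D at (east=0, north=-10).
  C is 2 units west of D: delta (east=-2, north=+0); C at (east=-2, north=-10).
  B is 1 unit north of C: delta (east=+0, north=+1); B at (east=-2, north=-9).
  A is 7 units west of B: delta (east=-7, north=+0); A at (east=-9, north=-9).
Therefore A relative to G: (east=-9, north=-9).

Answer: A is at (east=-9, north=-9) relative to G.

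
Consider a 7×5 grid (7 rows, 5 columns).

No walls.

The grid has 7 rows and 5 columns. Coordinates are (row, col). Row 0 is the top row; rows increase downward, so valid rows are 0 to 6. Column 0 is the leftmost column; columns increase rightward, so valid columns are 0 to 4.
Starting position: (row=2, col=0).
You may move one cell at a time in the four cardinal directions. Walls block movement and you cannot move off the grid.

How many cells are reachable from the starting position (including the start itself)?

Answer: Reachable cells: 35

Derivation:
BFS flood-fill from (row=2, col=0):
  Distance 0: (row=2, col=0)
  Distance 1: (row=1, col=0), (row=2, col=1), (row=3, col=0)
  Distance 2: (row=0, col=0), (row=1, col=1), (row=2, col=2), (row=3, col=1), (row=4, col=0)
  Distance 3: (row=0, col=1), (row=1, col=2), (row=2, col=3), (row=3, col=2), (row=4, col=1), (row=5, col=0)
  Distance 4: (row=0, col=2), (row=1, col=3), (row=2, col=4), (row=3, col=3), (row=4, col=2), (row=5, col=1), (row=6, col=0)
  Distance 5: (row=0, col=3), (row=1, col=4), (row=3, col=4), (row=4, col=3), (row=5, col=2), (row=6, col=1)
  Distance 6: (row=0, col=4), (row=4, col=4), (row=5, col=3), (row=6, col=2)
  Distance 7: (row=5, col=4), (row=6, col=3)
  Distance 8: (row=6, col=4)
Total reachable: 35 (grid has 35 open cells total)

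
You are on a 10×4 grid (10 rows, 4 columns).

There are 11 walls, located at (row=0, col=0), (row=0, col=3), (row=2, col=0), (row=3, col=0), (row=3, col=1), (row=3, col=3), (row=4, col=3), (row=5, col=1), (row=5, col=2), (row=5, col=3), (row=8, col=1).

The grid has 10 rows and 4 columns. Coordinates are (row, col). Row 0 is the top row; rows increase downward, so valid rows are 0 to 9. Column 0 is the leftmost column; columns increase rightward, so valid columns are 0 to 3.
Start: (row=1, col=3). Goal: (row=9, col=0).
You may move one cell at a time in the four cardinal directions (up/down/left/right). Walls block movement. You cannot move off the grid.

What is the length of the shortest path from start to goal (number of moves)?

Answer: Shortest path length: 11

Derivation:
BFS from (row=1, col=3) until reaching (row=9, col=0):
  Distance 0: (row=1, col=3)
  Distance 1: (row=1, col=2), (row=2, col=3)
  Distance 2: (row=0, col=2), (row=1, col=1), (row=2, col=2)
  Distance 3: (row=0, col=1), (row=1, col=0), (row=2, col=1), (row=3, col=2)
  Distance 4: (row=4, col=2)
  Distance 5: (row=4, col=1)
  Distance 6: (row=4, col=0)
  Distance 7: (row=5, col=0)
  Distance 8: (row=6, col=0)
  Distance 9: (row=6, col=1), (row=7, col=0)
  Distance 10: (row=6, col=2), (row=7, col=1), (row=8, col=0)
  Distance 11: (row=6, col=3), (row=7, col=2), (row=9, col=0)  <- goal reached here
One shortest path (11 moves): (row=1, col=3) -> (row=1, col=2) -> (row=2, col=2) -> (row=3, col=2) -> (row=4, col=2) -> (row=4, col=1) -> (row=4, col=0) -> (row=5, col=0) -> (row=6, col=0) -> (row=7, col=0) -> (row=8, col=0) -> (row=9, col=0)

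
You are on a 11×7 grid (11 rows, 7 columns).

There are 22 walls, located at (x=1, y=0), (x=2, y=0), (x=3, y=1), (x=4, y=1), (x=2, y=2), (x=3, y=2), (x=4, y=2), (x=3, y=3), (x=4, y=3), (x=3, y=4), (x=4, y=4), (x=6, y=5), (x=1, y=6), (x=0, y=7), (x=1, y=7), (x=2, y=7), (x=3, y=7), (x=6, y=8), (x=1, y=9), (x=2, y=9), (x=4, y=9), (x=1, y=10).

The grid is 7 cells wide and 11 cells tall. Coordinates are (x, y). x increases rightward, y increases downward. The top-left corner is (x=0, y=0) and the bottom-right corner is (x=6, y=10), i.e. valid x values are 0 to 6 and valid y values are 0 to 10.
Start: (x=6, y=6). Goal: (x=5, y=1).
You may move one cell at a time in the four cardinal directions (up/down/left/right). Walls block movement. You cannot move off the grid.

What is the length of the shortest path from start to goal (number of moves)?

Answer: Shortest path length: 6

Derivation:
BFS from (x=6, y=6) until reaching (x=5, y=1):
  Distance 0: (x=6, y=6)
  Distance 1: (x=5, y=6), (x=6, y=7)
  Distance 2: (x=5, y=5), (x=4, y=6), (x=5, y=7)
  Distance 3: (x=5, y=4), (x=4, y=5), (x=3, y=6), (x=4, y=7), (x=5, y=8)
  Distance 4: (x=5, y=3), (x=6, y=4), (x=3, y=5), (x=2, y=6), (x=4, y=8), (x=5, y=9)
  Distance 5: (x=5, y=2), (x=6, y=3), (x=2, y=5), (x=3, y=8), (x=6, y=9), (x=5, y=10)
  Distance 6: (x=5, y=1), (x=6, y=2), (x=2, y=4), (x=1, y=5), (x=2, y=8), (x=3, y=9), (x=4, y=10), (x=6, y=10)  <- goal reached here
One shortest path (6 moves): (x=6, y=6) -> (x=5, y=6) -> (x=5, y=5) -> (x=5, y=4) -> (x=5, y=3) -> (x=5, y=2) -> (x=5, y=1)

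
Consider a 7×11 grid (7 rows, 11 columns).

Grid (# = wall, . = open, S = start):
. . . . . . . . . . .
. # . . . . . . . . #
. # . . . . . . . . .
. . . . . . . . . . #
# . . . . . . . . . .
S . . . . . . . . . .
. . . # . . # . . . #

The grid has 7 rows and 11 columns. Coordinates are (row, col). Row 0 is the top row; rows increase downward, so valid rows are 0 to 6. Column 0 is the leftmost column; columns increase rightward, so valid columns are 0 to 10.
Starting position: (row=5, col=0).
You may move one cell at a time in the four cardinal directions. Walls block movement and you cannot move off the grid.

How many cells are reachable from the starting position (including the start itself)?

BFS flood-fill from (row=5, col=0):
  Distance 0: (row=5, col=0)
  Distance 1: (row=5, col=1), (row=6, col=0)
  Distance 2: (row=4, col=1), (row=5, col=2), (row=6, col=1)
  Distance 3: (row=3, col=1), (row=4, col=2), (row=5, col=3), (row=6, col=2)
  Distance 4: (row=3, col=0), (row=3, col=2), (row=4, col=3), (row=5, col=4)
  Distance 5: (row=2, col=0), (row=2, col=2), (row=3, col=3), (row=4, col=4), (row=5, col=5), (row=6, col=4)
  Distance 6: (row=1, col=0), (row=1, col=2), (row=2, col=3), (row=3, col=4), (row=4, col=5), (row=5, col=6), (row=6, col=5)
  Distance 7: (row=0, col=0), (row=0, col=2), (row=1, col=3), (row=2, col=4), (row=3, col=5), (row=4, col=6), (row=5, col=7)
  Distance 8: (row=0, col=1), (row=0, col=3), (row=1, col=4), (row=2, col=5), (row=3, col=6), (row=4, col=7), (row=5, col=8), (row=6, col=7)
  Distance 9: (row=0, col=4), (row=1, col=5), (row=2, col=6), (row=3, col=7), (row=4, col=8), (row=5, col=9), (row=6, col=8)
  Distance 10: (row=0, col=5), (row=1, col=6), (row=2, col=7), (row=3, col=8), (row=4, col=9), (row=5, col=10), (row=6, col=9)
  Distance 11: (row=0, col=6), (row=1, col=7), (row=2, col=8), (row=3, col=9), (row=4, col=10)
  Distance 12: (row=0, col=7), (row=1, col=8), (row=2, col=9)
  Distance 13: (row=0, col=8), (row=1, col=9), (row=2, col=10)
  Distance 14: (row=0, col=9)
  Distance 15: (row=0, col=10)
Total reachable: 69 (grid has 69 open cells total)

Answer: Reachable cells: 69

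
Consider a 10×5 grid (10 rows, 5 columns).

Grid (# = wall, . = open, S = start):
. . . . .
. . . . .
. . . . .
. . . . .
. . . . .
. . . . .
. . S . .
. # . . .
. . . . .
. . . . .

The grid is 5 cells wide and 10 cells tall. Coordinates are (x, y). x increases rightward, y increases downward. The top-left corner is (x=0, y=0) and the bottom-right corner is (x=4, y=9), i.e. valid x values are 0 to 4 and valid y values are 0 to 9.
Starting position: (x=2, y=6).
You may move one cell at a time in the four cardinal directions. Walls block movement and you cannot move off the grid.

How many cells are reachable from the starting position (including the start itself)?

BFS flood-fill from (x=2, y=6):
  Distance 0: (x=2, y=6)
  Distance 1: (x=2, y=5), (x=1, y=6), (x=3, y=6), (x=2, y=7)
  Distance 2: (x=2, y=4), (x=1, y=5), (x=3, y=5), (x=0, y=6), (x=4, y=6), (x=3, y=7), (x=2, y=8)
  Distance 3: (x=2, y=3), (x=1, y=4), (x=3, y=4), (x=0, y=5), (x=4, y=5), (x=0, y=7), (x=4, y=7), (x=1, y=8), (x=3, y=8), (x=2, y=9)
  Distance 4: (x=2, y=2), (x=1, y=3), (x=3, y=3), (x=0, y=4), (x=4, y=4), (x=0, y=8), (x=4, y=8), (x=1, y=9), (x=3, y=9)
  Distance 5: (x=2, y=1), (x=1, y=2), (x=3, y=2), (x=0, y=3), (x=4, y=3), (x=0, y=9), (x=4, y=9)
  Distance 6: (x=2, y=0), (x=1, y=1), (x=3, y=1), (x=0, y=2), (x=4, y=2)
  Distance 7: (x=1, y=0), (x=3, y=0), (x=0, y=1), (x=4, y=1)
  Distance 8: (x=0, y=0), (x=4, y=0)
Total reachable: 49 (grid has 49 open cells total)

Answer: Reachable cells: 49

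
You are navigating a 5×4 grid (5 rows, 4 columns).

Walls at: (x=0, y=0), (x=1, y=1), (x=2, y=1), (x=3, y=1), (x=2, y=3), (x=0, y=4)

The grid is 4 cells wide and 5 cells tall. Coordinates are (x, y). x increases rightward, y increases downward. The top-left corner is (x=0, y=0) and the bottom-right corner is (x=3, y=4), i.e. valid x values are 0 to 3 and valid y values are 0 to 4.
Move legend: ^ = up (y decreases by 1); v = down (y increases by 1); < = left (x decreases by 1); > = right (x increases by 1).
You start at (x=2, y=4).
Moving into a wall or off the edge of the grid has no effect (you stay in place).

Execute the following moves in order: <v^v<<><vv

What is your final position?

Answer: Final position: (x=1, y=4)

Derivation:
Start: (x=2, y=4)
  < (left): (x=2, y=4) -> (x=1, y=4)
  v (down): blocked, stay at (x=1, y=4)
  ^ (up): (x=1, y=4) -> (x=1, y=3)
  v (down): (x=1, y=3) -> (x=1, y=4)
  < (left): blocked, stay at (x=1, y=4)
  < (left): blocked, stay at (x=1, y=4)
  > (right): (x=1, y=4) -> (x=2, y=4)
  < (left): (x=2, y=4) -> (x=1, y=4)
  v (down): blocked, stay at (x=1, y=4)
  v (down): blocked, stay at (x=1, y=4)
Final: (x=1, y=4)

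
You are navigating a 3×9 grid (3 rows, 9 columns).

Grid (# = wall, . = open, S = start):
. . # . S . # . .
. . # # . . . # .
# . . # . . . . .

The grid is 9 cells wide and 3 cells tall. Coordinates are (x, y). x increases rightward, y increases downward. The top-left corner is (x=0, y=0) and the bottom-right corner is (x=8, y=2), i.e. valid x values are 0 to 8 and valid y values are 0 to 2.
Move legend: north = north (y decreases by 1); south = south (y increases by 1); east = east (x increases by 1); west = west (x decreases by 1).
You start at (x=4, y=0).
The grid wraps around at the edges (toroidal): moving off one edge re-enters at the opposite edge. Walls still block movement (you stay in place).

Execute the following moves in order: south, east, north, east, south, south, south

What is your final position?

Answer: Final position: (x=5, y=0)

Derivation:
Start: (x=4, y=0)
  south (south): (x=4, y=0) -> (x=4, y=1)
  east (east): (x=4, y=1) -> (x=5, y=1)
  north (north): (x=5, y=1) -> (x=5, y=0)
  east (east): blocked, stay at (x=5, y=0)
  south (south): (x=5, y=0) -> (x=5, y=1)
  south (south): (x=5, y=1) -> (x=5, y=2)
  south (south): (x=5, y=2) -> (x=5, y=0)
Final: (x=5, y=0)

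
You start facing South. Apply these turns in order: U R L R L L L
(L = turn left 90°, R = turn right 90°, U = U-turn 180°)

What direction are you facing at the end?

Start: South
  U (U-turn (180°)) -> North
  R (right (90° clockwise)) -> East
  L (left (90° counter-clockwise)) -> North
  R (right (90° clockwise)) -> East
  L (left (90° counter-clockwise)) -> North
  L (left (90° counter-clockwise)) -> West
  L (left (90° counter-clockwise)) -> South
Final: South

Answer: Final heading: South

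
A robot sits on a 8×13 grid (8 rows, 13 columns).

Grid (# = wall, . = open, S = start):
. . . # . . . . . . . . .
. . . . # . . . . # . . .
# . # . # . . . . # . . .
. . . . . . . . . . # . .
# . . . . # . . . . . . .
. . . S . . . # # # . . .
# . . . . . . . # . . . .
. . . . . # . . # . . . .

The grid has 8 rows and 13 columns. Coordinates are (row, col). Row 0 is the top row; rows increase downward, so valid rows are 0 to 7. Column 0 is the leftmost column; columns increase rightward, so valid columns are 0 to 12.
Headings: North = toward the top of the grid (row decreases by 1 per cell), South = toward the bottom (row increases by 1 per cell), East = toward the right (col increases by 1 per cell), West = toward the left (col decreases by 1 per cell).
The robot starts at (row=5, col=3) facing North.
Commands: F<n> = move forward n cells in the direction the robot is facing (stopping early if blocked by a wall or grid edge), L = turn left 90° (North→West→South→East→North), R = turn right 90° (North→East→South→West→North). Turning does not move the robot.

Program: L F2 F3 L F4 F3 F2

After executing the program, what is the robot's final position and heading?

Start: (row=5, col=3), facing North
  L: turn left, now facing West
  F2: move forward 2, now at (row=5, col=1)
  F3: move forward 1/3 (blocked), now at (row=5, col=0)
  L: turn left, now facing South
  F4: move forward 0/4 (blocked), now at (row=5, col=0)
  F3: move forward 0/3 (blocked), now at (row=5, col=0)
  F2: move forward 0/2 (blocked), now at (row=5, col=0)
Final: (row=5, col=0), facing South

Answer: Final position: (row=5, col=0), facing South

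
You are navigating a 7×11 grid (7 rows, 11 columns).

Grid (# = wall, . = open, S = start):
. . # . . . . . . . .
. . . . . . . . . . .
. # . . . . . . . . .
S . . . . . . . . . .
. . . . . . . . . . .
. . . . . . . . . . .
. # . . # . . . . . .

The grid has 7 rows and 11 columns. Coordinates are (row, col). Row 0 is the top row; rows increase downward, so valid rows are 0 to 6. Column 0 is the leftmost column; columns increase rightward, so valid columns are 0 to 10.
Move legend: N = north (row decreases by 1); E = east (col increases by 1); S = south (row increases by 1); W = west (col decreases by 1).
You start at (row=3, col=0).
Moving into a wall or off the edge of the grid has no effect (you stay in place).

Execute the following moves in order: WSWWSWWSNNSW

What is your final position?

Answer: Final position: (row=5, col=0)

Derivation:
Start: (row=3, col=0)
  W (west): blocked, stay at (row=3, col=0)
  S (south): (row=3, col=0) -> (row=4, col=0)
  W (west): blocked, stay at (row=4, col=0)
  W (west): blocked, stay at (row=4, col=0)
  S (south): (row=4, col=0) -> (row=5, col=0)
  W (west): blocked, stay at (row=5, col=0)
  W (west): blocked, stay at (row=5, col=0)
  S (south): (row=5, col=0) -> (row=6, col=0)
  N (north): (row=6, col=0) -> (row=5, col=0)
  N (north): (row=5, col=0) -> (row=4, col=0)
  S (south): (row=4, col=0) -> (row=5, col=0)
  W (west): blocked, stay at (row=5, col=0)
Final: (row=5, col=0)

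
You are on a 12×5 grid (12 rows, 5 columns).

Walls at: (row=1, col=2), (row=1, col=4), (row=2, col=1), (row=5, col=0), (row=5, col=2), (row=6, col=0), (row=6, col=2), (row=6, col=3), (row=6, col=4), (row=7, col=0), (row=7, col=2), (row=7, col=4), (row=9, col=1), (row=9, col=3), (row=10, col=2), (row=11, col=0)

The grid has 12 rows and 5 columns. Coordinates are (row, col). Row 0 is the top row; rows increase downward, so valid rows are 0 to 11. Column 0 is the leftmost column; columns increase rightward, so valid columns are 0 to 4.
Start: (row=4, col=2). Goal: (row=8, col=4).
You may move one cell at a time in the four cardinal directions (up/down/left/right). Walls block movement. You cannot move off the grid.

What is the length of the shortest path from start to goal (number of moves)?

Answer: Shortest path length: 8

Derivation:
BFS from (row=4, col=2) until reaching (row=8, col=4):
  Distance 0: (row=4, col=2)
  Distance 1: (row=3, col=2), (row=4, col=1), (row=4, col=3)
  Distance 2: (row=2, col=2), (row=3, col=1), (row=3, col=3), (row=4, col=0), (row=4, col=4), (row=5, col=1), (row=5, col=3)
  Distance 3: (row=2, col=3), (row=3, col=0), (row=3, col=4), (row=5, col=4), (row=6, col=1)
  Distance 4: (row=1, col=3), (row=2, col=0), (row=2, col=4), (row=7, col=1)
  Distance 5: (row=0, col=3), (row=1, col=0), (row=8, col=1)
  Distance 6: (row=0, col=0), (row=0, col=2), (row=0, col=4), (row=1, col=1), (row=8, col=0), (row=8, col=2)
  Distance 7: (row=0, col=1), (row=8, col=3), (row=9, col=0), (row=9, col=2)
  Distance 8: (row=7, col=3), (row=8, col=4), (row=10, col=0)  <- goal reached here
One shortest path (8 moves): (row=4, col=2) -> (row=4, col=1) -> (row=5, col=1) -> (row=6, col=1) -> (row=7, col=1) -> (row=8, col=1) -> (row=8, col=2) -> (row=8, col=3) -> (row=8, col=4)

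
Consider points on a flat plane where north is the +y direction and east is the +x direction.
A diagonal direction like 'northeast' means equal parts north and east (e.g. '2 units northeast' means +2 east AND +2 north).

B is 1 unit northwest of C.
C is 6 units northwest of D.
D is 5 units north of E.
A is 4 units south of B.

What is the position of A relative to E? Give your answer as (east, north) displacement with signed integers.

Answer: A is at (east=-7, north=8) relative to E.

Derivation:
Place E at the origin (east=0, north=0).
  D is 5 units north of E: delta (east=+0, north=+5); D at (east=0, north=5).
  C is 6 units northwest of D: delta (east=-6, north=+6); C at (east=-6, north=11).
  B is 1 unit northwest of C: delta (east=-1, north=+1); B at (east=-7, north=12).
  A is 4 units south of B: delta (east=+0, north=-4); A at (east=-7, north=8).
Therefore A relative to E: (east=-7, north=8).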